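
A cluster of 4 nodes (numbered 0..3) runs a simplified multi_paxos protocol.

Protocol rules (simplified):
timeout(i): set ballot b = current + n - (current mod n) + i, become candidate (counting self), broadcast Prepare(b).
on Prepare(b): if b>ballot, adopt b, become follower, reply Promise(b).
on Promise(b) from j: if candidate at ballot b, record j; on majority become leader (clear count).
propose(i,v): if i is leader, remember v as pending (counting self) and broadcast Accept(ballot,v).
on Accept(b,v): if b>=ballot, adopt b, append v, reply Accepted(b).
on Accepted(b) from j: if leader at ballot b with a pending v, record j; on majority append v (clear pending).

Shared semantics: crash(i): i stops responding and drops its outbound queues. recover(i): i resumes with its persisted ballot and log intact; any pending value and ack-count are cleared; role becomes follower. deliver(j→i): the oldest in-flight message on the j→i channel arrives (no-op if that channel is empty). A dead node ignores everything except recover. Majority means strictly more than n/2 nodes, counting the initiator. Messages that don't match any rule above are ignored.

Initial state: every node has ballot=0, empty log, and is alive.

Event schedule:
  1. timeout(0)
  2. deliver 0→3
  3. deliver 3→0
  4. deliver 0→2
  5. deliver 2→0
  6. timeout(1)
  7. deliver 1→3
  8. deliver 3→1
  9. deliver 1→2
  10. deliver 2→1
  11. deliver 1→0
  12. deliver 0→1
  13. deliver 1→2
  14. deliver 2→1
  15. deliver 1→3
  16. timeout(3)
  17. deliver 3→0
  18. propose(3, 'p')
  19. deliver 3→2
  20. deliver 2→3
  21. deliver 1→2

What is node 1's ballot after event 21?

5

step 1 timeout(0): 0={cand,b=4,log=-}
step 2 deliver 0→3: 3={foll,b=4,log=-}
step 3 deliver 3→0: —
step 4 deliver 0→2: 2={foll,b=4,log=-}
step 5 deliver 2→0: 0={lead,b=4,log=-}
step 6 timeout(1): 1={cand,b=5,log=-}
step 7 deliver 1→3: 3={foll,b=5,log=-}
step 8 deliver 3→1: —
step 9 deliver 1→2: 2={foll,b=5,log=-}
step 10 deliver 2→1: 1={lead,b=5,log=-}
step 11 deliver 1→0: 0={foll,b=5,log=-}
step 12 deliver 0→1: —
step 13 deliver 1→2: —
step 14 deliver 2→1: —
step 15 deliver 1→3: —
step 16 timeout(3): 3={cand,b=11,log=-}
step 17 deliver 3→0: 0={foll,b=11,log=-}
step 18 propose(3,'p'): —
step 19 deliver 3→2: 2={foll,b=11,log=-}
step 20 deliver 2→3: —
step 21 deliver 1→2: —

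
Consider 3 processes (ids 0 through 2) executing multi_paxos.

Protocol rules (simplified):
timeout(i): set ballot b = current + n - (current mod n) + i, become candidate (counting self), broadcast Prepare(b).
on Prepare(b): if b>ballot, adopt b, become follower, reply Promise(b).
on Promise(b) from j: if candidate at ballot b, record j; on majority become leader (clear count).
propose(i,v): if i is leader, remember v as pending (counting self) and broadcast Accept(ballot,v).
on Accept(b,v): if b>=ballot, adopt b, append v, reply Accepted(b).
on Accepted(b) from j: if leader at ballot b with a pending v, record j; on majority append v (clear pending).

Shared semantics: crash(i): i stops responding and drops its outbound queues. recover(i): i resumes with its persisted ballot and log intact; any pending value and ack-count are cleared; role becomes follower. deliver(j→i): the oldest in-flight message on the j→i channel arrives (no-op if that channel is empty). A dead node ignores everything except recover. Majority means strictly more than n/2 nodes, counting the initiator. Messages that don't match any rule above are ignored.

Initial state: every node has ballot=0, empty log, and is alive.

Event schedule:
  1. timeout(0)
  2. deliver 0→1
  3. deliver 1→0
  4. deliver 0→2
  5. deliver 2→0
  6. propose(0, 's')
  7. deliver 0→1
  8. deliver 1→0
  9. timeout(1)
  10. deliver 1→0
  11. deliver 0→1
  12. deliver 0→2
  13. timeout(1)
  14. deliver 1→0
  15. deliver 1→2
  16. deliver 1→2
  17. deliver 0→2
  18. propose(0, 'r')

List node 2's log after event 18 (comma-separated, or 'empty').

s

[1] timeout(0) → N0(cand b3 [-])
[2] deliver 0→1 → N1(foll b3 [-])
[3] deliver 1→0 → N0(lead b3 [-])
[4] deliver 0→2 → N2(foll b3 [-])
[5] deliver 2→0 → ∅
[6] propose(0,'s') → ∅
[7] deliver 0→1 → N1(foll b3 [s])
[8] deliver 1→0 → N0(lead b3 [s])
[9] timeout(1) → N1(cand b7 [s])
[10] deliver 1→0 → N0(foll b7 [s])
[11] deliver 0→1 → N1(lead b7 [s])
[12] deliver 0→2 → N2(foll b3 [s])
[13] timeout(1) → N1(cand b10 [s])
[14] deliver 1→0 → N0(foll b10 [s])
[15] deliver 1→2 → N2(foll b7 [s])
[16] deliver 1→2 → N2(foll b10 [s])
[17] deliver 0→2 → ∅
[18] propose(0,'r') → ∅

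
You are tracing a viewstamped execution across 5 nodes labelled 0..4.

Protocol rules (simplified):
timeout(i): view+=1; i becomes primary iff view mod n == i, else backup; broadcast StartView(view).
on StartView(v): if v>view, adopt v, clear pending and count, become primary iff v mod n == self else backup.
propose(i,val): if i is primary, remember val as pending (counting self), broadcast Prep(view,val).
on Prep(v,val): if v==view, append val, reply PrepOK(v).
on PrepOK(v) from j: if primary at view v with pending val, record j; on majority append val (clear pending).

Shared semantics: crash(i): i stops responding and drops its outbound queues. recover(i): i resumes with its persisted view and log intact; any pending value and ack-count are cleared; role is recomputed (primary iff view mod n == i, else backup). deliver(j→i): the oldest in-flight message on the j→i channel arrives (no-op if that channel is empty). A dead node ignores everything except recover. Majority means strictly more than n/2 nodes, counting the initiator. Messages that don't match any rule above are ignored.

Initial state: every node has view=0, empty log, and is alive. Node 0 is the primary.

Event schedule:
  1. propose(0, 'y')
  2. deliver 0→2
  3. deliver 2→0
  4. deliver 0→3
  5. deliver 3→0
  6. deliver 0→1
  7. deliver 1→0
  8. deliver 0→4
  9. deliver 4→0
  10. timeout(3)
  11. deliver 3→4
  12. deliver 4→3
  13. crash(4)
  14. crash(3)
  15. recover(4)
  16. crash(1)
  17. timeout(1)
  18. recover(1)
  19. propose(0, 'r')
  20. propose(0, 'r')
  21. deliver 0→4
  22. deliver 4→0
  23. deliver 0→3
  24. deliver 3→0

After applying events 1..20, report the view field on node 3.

after 1 — propose(0,'y'): ·
after 2 — deliver 0→2: n2:back/v0/[y]
after 3 — deliver 2→0: ·
after 4 — deliver 0→3: n3:back/v0/[y]
after 5 — deliver 3→0: n0:prim/v0/[y]
after 6 — deliver 0→1: n1:back/v0/[y]
after 7 — deliver 1→0: ·
after 8 — deliver 0→4: n4:back/v0/[y]
after 9 — deliver 4→0: ·
after 10 — timeout(3): n3:back/v1/[y]
after 11 — deliver 3→4: n4:back/v1/[y]
after 12 — deliver 4→3: ·
after 13 — crash(4): n4:✗back/v1/[y]
after 14 — crash(3): n3:✗back/v1/[y]
after 15 — recover(4): n4:back/v1/[y]
after 16 — crash(1): n1:✗back/v0/[y]
after 17 — timeout(1): ·
after 18 — recover(1): n1:back/v0/[y]
after 19 — propose(0,'r'): ·
after 20 — propose(0,'r'): ·

1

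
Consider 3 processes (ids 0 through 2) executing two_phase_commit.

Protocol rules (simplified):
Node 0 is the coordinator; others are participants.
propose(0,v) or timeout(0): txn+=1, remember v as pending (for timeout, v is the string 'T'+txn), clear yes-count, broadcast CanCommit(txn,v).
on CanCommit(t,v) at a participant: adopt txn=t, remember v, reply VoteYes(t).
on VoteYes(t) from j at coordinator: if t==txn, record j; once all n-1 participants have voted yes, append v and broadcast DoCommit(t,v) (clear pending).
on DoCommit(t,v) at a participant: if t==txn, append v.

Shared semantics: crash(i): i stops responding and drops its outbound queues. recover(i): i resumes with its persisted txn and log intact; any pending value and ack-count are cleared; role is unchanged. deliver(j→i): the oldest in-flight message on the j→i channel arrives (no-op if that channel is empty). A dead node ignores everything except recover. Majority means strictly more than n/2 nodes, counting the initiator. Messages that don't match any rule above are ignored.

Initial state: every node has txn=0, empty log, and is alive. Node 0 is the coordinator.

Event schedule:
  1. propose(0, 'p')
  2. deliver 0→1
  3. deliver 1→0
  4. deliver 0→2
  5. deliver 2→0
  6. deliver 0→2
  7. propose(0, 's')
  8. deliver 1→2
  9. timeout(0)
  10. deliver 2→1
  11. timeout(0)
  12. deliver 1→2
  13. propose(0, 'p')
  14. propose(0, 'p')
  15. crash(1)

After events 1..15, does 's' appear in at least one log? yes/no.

1. propose(0,'p'):  <0:coor t1 ->
2. deliver 0→1:  <1:part t1 ->
3. deliver 1→0:  nop
4. deliver 0→2:  <2:part t1 ->
5. deliver 2→0:  <0:coor t1 p>
6. deliver 0→2:  <2:part t1 p>
7. propose(0,'s'):  <0:coor t2 p>
8. deliver 1→2:  nop
9. timeout(0):  <0:coor t3 p>
10. deliver 2→1:  nop
11. timeout(0):  <0:coor t4 p>
12. deliver 1→2:  nop
13. propose(0,'p'):  <0:coor t5 p>
14. propose(0,'p'):  <0:coor t6 p>
15. crash(1):  <1:✗part t1 ->

no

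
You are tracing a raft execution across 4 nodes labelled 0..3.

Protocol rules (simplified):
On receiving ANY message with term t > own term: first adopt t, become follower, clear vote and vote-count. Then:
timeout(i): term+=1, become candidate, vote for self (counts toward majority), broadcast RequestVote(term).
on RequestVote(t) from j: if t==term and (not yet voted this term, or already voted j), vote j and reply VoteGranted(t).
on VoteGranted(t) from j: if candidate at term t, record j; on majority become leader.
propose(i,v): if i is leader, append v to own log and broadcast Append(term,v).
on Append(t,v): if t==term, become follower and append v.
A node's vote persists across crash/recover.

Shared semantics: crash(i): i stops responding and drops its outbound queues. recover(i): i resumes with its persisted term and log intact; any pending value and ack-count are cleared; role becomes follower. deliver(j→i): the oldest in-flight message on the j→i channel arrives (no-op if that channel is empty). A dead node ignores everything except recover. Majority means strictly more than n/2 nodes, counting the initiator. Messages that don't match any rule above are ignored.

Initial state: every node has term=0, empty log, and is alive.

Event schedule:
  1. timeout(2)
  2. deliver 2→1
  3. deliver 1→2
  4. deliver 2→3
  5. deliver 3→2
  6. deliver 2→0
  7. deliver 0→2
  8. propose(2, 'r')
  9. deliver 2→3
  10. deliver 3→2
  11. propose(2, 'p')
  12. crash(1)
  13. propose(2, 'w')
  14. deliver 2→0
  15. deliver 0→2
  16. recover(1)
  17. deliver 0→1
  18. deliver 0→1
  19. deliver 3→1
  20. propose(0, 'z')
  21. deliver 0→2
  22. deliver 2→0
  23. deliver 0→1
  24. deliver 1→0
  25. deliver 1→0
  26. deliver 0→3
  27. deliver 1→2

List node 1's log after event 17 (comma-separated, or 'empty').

e1 timeout(2): 2[cand,t=1,-]
e2 deliver 2→1: 1[foll,t=1,-]
e3 deliver 1→2: ·
e4 deliver 2→3: 3[foll,t=1,-]
e5 deliver 3→2: 2[lead,t=1,-]
e6 deliver 2→0: 0[foll,t=1,-]
e7 deliver 0→2: ·
e8 propose(2,'r'): 2[lead,t=1,r]
e9 deliver 2→3: 3[foll,t=1,r]
e10 deliver 3→2: ·
e11 propose(2,'p'): 2[lead,t=1,r,p]
e12 crash(1): 1[✗foll,t=1,-]
e13 propose(2,'w'): 2[lead,t=1,r,p,w]
e14 deliver 2→0: 0[foll,t=1,r]
e15 deliver 0→2: ·
e16 recover(1): 1[foll,t=1,-]
e17 deliver 0→1: ·

empty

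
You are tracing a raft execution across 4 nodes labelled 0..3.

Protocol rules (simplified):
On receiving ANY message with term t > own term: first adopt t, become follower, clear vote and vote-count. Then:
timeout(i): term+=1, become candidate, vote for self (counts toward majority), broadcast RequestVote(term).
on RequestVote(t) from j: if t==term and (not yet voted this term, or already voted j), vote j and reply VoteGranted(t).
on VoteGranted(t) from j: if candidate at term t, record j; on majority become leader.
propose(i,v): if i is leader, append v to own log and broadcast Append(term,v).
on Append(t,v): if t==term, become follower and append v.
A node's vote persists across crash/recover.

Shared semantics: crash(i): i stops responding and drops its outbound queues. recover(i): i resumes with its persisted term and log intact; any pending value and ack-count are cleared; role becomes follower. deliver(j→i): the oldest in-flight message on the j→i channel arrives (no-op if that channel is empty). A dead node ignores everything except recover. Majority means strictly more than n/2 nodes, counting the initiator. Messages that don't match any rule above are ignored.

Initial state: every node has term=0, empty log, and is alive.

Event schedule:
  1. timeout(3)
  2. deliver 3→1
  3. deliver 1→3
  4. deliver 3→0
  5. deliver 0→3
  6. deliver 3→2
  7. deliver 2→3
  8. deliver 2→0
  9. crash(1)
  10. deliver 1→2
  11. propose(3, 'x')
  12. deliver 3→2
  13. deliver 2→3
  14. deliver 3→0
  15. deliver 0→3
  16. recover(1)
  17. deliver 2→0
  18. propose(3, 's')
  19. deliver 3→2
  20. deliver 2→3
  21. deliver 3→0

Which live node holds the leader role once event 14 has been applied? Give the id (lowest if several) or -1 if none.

[1] timeout(3) → N3(cand t1 [-])
[2] deliver 3→1 → N1(foll t1 [-])
[3] deliver 1→3 → ∅
[4] deliver 3→0 → N0(foll t1 [-])
[5] deliver 0→3 → N3(lead t1 [-])
[6] deliver 3→2 → N2(foll t1 [-])
[7] deliver 2→3 → ∅
[8] deliver 2→0 → ∅
[9] crash(1) → N1(✗foll t1 [-])
[10] deliver 1→2 → ∅
[11] propose(3,'x') → N3(lead t1 [x])
[12] deliver 3→2 → N2(foll t1 [x])
[13] deliver 2→3 → ∅
[14] deliver 3→0 → N0(foll t1 [x])

3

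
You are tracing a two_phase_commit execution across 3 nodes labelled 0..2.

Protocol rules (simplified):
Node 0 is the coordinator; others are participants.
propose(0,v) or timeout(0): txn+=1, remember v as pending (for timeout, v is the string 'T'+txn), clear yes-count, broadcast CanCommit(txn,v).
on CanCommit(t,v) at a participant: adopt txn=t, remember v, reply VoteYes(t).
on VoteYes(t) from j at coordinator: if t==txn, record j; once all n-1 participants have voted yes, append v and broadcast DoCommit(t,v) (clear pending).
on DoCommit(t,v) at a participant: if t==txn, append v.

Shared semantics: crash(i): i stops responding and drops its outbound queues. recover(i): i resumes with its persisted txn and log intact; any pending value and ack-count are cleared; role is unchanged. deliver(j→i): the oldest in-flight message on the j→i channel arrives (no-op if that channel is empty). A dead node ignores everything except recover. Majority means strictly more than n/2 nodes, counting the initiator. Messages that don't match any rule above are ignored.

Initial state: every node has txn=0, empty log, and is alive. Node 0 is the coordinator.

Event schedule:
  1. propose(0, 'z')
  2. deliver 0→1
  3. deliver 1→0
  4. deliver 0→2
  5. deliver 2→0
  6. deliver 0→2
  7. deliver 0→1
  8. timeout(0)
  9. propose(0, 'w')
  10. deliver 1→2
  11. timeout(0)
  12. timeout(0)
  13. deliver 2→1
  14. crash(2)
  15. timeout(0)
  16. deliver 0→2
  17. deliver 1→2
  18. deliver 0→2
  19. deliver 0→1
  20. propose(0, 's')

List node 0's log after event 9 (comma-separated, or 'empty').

after 1 — propose(0,'z'): n0:coor/t1/[-]
after 2 — deliver 0→1: n1:part/t1/[-]
after 3 — deliver 1→0: ·
after 4 — deliver 0→2: n2:part/t1/[-]
after 5 — deliver 2→0: n0:coor/t1/[z]
after 6 — deliver 0→2: n2:part/t1/[z]
after 7 — deliver 0→1: n1:part/t1/[z]
after 8 — timeout(0): n0:coor/t2/[z]
after 9 — propose(0,'w'): n0:coor/t3/[z]

z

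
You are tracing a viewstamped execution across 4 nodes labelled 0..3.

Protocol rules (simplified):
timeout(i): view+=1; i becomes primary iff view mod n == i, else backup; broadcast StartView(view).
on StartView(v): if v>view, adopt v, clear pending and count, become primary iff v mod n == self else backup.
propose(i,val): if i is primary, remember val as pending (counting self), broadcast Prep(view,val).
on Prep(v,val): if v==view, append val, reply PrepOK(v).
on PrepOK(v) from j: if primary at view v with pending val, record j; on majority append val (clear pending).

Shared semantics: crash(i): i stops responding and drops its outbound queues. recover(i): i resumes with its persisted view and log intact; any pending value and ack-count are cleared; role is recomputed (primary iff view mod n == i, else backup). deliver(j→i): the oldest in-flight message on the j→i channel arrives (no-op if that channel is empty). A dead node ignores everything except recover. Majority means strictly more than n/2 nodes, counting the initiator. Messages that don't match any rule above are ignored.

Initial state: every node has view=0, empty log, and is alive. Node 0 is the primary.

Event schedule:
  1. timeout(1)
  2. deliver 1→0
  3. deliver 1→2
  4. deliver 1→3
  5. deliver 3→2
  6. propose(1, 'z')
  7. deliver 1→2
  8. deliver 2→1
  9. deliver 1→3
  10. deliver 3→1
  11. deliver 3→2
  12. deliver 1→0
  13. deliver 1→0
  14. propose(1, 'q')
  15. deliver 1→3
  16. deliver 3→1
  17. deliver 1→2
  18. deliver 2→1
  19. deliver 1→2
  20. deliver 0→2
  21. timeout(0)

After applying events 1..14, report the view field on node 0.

e1 timeout(1): 1[prim,v=1,-]
e2 deliver 1→0: 0[back,v=1,-]
e3 deliver 1→2: 2[back,v=1,-]
e4 deliver 1→3: 3[back,v=1,-]
e5 deliver 3→2: ·
e6 propose(1,'z'): ·
e7 deliver 1→2: 2[back,v=1,z]
e8 deliver 2→1: ·
e9 deliver 1→3: 3[back,v=1,z]
e10 deliver 3→1: 1[prim,v=1,z]
e11 deliver 3→2: ·
e12 deliver 1→0: 0[back,v=1,z]
e13 deliver 1→0: ·
e14 propose(1,'q'): ·

1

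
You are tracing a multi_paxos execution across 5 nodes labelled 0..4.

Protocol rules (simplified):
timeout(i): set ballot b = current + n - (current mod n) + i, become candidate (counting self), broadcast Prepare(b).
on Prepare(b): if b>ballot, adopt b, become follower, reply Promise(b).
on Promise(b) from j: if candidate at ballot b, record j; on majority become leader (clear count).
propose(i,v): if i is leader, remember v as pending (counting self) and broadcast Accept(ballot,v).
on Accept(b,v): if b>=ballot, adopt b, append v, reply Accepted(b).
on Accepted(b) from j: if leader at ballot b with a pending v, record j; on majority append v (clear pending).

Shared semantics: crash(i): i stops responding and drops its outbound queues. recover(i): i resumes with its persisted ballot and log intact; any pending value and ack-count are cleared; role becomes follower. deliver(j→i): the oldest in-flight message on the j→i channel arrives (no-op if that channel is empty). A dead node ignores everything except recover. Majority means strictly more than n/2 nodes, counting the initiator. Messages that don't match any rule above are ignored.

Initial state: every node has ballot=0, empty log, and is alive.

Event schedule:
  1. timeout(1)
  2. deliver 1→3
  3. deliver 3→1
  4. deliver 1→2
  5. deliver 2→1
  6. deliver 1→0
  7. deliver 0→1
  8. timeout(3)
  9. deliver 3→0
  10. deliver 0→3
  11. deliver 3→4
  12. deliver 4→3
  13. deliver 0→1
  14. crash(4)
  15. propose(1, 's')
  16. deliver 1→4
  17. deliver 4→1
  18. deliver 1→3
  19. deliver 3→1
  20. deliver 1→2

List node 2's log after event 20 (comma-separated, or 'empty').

[1] timeout(1) → N1(cand b6 [-])
[2] deliver 1→3 → N3(foll b6 [-])
[3] deliver 3→1 → ∅
[4] deliver 1→2 → N2(foll b6 [-])
[5] deliver 2→1 → N1(lead b6 [-])
[6] deliver 1→0 → N0(foll b6 [-])
[7] deliver 0→1 → ∅
[8] timeout(3) → N3(cand b13 [-])
[9] deliver 3→0 → N0(foll b13 [-])
[10] deliver 0→3 → ∅
[11] deliver 3→4 → N4(foll b13 [-])
[12] deliver 4→3 → N3(lead b13 [-])
[13] deliver 0→1 → ∅
[14] crash(4) → N4(✗foll b13 [-])
[15] propose(1,'s') → ∅
[16] deliver 1→4 → ∅
[17] deliver 4→1 → ∅
[18] deliver 1→3 → ∅
[19] deliver 3→1 → N1(foll b13 [-])
[20] deliver 1→2 → N2(foll b6 [s])

s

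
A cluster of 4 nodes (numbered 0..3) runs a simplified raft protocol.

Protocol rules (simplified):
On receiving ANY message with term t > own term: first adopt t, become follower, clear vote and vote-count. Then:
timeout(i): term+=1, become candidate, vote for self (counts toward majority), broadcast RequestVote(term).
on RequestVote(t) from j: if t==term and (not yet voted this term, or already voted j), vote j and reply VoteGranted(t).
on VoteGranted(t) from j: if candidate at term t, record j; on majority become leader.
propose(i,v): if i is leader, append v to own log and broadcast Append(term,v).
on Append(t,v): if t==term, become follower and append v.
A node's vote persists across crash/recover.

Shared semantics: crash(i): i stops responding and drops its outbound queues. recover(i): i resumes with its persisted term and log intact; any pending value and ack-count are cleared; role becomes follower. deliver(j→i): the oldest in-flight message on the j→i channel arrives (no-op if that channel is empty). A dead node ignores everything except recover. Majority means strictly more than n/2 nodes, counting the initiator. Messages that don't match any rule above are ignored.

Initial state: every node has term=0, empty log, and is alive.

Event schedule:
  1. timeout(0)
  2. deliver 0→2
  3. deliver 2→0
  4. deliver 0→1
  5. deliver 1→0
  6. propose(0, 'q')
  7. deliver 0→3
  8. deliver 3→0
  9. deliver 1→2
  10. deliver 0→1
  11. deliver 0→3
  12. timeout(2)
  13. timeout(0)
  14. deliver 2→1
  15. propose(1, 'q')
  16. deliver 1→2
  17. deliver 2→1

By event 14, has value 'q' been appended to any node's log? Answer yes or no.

step 1 timeout(0): 0={cand,t=1,log=-}
step 2 deliver 0→2: 2={foll,t=1,log=-}
step 3 deliver 2→0: —
step 4 deliver 0→1: 1={foll,t=1,log=-}
step 5 deliver 1→0: 0={lead,t=1,log=-}
step 6 propose(0,'q'): 0={lead,t=1,log=q}
step 7 deliver 0→3: 3={foll,t=1,log=-}
step 8 deliver 3→0: —
step 9 deliver 1→2: —
step 10 deliver 0→1: 1={foll,t=1,log=q}
step 11 deliver 0→3: 3={foll,t=1,log=q}
step 12 timeout(2): 2={cand,t=2,log=-}
step 13 timeout(0): 0={cand,t=2,log=q}
step 14 deliver 2→1: 1={foll,t=2,log=q}

yes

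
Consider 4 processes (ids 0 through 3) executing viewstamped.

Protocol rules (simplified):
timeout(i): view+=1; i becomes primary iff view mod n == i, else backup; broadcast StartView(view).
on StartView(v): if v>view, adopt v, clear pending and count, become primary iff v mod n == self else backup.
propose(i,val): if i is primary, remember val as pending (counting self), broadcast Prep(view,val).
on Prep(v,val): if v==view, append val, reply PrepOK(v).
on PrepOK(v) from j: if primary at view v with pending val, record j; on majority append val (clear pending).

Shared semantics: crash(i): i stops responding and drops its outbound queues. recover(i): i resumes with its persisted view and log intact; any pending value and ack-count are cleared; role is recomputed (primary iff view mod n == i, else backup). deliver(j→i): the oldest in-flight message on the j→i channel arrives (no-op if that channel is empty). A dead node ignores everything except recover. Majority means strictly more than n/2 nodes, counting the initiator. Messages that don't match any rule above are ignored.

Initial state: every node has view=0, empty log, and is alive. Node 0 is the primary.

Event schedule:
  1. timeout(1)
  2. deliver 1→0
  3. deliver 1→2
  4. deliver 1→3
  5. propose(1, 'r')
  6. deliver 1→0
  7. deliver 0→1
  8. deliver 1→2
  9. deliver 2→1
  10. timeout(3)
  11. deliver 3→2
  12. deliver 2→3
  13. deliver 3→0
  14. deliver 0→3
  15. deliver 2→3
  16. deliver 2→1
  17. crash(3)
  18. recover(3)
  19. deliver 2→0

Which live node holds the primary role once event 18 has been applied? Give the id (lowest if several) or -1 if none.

step 1 timeout(1): 1={prim,v=1,log=-}
step 2 deliver 1→0: 0={back,v=1,log=-}
step 3 deliver 1→2: 2={back,v=1,log=-}
step 4 deliver 1→3: 3={back,v=1,log=-}
step 5 propose(1,'r'): —
step 6 deliver 1→0: 0={back,v=1,log=r}
step 7 deliver 0→1: —
step 8 deliver 1→2: 2={back,v=1,log=r}
step 9 deliver 2→1: 1={prim,v=1,log=r}
step 10 timeout(3): 3={back,v=2,log=-}
step 11 deliver 3→2: 2={prim,v=2,log=r}
step 12 deliver 2→3: —
step 13 deliver 3→0: 0={back,v=2,log=r}
step 14 deliver 0→3: —
step 15 deliver 2→3: —
step 16 deliver 2→1: —
step 17 crash(3): 3={✗back,v=2,log=-}
step 18 recover(3): 3={back,v=2,log=-}

1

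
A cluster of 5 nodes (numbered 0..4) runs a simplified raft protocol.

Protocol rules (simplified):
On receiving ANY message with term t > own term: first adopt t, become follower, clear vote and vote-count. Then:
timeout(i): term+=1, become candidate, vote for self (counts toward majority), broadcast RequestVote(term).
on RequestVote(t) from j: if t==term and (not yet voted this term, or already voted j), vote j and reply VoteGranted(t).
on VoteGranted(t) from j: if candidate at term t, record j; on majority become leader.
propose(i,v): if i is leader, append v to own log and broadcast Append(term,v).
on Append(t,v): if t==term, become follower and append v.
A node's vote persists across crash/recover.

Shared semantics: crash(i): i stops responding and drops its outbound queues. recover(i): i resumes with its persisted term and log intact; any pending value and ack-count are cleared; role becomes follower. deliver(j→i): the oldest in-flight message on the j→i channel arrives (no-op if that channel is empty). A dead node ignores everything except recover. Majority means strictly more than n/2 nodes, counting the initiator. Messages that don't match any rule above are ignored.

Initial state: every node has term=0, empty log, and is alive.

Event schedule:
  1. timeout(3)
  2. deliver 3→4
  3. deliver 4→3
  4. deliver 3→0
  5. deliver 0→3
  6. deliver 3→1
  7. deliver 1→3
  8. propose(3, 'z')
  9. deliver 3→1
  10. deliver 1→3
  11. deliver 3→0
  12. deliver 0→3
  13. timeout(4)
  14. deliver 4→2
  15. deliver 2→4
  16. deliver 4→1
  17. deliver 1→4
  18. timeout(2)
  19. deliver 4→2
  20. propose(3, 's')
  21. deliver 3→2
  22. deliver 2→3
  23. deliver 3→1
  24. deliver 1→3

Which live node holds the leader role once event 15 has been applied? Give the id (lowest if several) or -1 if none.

[1] timeout(3) → N3(cand t1 [-])
[2] deliver 3→4 → N4(foll t1 [-])
[3] deliver 4→3 → ∅
[4] deliver 3→0 → N0(foll t1 [-])
[5] deliver 0→3 → N3(lead t1 [-])
[6] deliver 3→1 → N1(foll t1 [-])
[7] deliver 1→3 → ∅
[8] propose(3,'z') → N3(lead t1 [z])
[9] deliver 3→1 → N1(foll t1 [z])
[10] deliver 1→3 → ∅
[11] deliver 3→0 → N0(foll t1 [z])
[12] deliver 0→3 → ∅
[13] timeout(4) → N4(cand t2 [-])
[14] deliver 4→2 → N2(foll t2 [-])
[15] deliver 2→4 → ∅

3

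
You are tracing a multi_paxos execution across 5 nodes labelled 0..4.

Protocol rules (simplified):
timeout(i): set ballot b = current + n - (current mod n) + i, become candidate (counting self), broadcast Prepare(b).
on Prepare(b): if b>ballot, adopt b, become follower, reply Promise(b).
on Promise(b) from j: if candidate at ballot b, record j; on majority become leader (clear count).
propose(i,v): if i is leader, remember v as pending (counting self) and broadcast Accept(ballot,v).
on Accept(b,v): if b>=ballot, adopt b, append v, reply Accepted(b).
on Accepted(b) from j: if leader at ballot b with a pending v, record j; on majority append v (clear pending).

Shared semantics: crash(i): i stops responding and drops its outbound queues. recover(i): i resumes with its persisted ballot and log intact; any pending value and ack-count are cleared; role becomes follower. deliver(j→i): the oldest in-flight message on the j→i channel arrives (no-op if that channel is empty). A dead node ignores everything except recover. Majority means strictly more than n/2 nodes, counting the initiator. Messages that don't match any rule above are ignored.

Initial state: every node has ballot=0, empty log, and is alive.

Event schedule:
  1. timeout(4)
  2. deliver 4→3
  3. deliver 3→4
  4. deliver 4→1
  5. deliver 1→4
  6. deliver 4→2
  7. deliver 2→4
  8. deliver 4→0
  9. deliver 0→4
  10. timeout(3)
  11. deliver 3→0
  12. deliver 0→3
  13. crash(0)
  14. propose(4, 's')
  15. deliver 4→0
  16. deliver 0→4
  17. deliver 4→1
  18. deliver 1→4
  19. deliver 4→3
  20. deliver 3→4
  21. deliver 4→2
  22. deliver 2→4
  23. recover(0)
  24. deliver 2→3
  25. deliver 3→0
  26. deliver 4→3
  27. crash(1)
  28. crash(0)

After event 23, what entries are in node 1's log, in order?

[1] timeout(4) → N4(cand b9 [-])
[2] deliver 4→3 → N3(foll b9 [-])
[3] deliver 3→4 → ∅
[4] deliver 4→1 → N1(foll b9 [-])
[5] deliver 1→4 → N4(lead b9 [-])
[6] deliver 4→2 → N2(foll b9 [-])
[7] deliver 2→4 → ∅
[8] deliver 4→0 → N0(foll b9 [-])
[9] deliver 0→4 → ∅
[10] timeout(3) → N3(cand b13 [-])
[11] deliver 3→0 → N0(foll b13 [-])
[12] deliver 0→3 → ∅
[13] crash(0) → N0(✗foll b13 [-])
[14] propose(4,'s') → ∅
[15] deliver 4→0 → ∅
[16] deliver 0→4 → ∅
[17] deliver 4→1 → N1(foll b9 [s])
[18] deliver 1→4 → ∅
[19] deliver 4→3 → ∅
[20] deliver 3→4 → N4(foll b13 [-])
[21] deliver 4→2 → N2(foll b9 [s])
[22] deliver 2→4 → ∅
[23] recover(0) → N0(foll b13 [-])

s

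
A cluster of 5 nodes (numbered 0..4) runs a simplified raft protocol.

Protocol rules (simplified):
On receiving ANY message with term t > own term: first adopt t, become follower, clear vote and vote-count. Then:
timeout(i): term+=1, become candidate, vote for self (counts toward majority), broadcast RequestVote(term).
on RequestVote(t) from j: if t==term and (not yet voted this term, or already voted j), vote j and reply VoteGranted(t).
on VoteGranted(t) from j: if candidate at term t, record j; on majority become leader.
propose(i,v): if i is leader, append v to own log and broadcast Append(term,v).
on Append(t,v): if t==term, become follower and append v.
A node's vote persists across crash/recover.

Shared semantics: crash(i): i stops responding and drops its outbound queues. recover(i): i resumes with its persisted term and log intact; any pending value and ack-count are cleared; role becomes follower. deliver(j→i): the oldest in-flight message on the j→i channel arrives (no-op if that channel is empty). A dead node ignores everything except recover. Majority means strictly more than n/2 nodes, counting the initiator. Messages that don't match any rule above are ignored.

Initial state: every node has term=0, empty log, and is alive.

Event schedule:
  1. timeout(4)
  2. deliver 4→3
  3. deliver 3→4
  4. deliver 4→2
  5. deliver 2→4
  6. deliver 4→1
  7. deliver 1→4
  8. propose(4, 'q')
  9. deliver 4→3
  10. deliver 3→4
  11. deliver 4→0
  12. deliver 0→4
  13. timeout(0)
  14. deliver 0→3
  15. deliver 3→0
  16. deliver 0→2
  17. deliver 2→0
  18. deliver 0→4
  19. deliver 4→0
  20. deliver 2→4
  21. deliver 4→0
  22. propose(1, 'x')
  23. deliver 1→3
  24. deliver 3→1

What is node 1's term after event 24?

[1] timeout(4) → N4(cand t1 [-])
[2] deliver 4→3 → N3(foll t1 [-])
[3] deliver 3→4 → ∅
[4] deliver 4→2 → N2(foll t1 [-])
[5] deliver 2→4 → N4(lead t1 [-])
[6] deliver 4→1 → N1(foll t1 [-])
[7] deliver 1→4 → ∅
[8] propose(4,'q') → N4(lead t1 [q])
[9] deliver 4→3 → N3(foll t1 [q])
[10] deliver 3→4 → ∅
[11] deliver 4→0 → N0(foll t1 [-])
[12] deliver 0→4 → ∅
[13] timeout(0) → N0(cand t2 [-])
[14] deliver 0→3 → N3(foll t2 [q])
[15] deliver 3→0 → ∅
[16] deliver 0→2 → N2(foll t2 [-])
[17] deliver 2→0 → N0(lead t2 [-])
[18] deliver 0→4 → N4(foll t2 [q])
[19] deliver 4→0 → ∅
[20] deliver 2→4 → ∅
[21] deliver 4→0 → ∅
[22] propose(1,'x') → ∅
[23] deliver 1→3 → ∅
[24] deliver 3→1 → ∅

1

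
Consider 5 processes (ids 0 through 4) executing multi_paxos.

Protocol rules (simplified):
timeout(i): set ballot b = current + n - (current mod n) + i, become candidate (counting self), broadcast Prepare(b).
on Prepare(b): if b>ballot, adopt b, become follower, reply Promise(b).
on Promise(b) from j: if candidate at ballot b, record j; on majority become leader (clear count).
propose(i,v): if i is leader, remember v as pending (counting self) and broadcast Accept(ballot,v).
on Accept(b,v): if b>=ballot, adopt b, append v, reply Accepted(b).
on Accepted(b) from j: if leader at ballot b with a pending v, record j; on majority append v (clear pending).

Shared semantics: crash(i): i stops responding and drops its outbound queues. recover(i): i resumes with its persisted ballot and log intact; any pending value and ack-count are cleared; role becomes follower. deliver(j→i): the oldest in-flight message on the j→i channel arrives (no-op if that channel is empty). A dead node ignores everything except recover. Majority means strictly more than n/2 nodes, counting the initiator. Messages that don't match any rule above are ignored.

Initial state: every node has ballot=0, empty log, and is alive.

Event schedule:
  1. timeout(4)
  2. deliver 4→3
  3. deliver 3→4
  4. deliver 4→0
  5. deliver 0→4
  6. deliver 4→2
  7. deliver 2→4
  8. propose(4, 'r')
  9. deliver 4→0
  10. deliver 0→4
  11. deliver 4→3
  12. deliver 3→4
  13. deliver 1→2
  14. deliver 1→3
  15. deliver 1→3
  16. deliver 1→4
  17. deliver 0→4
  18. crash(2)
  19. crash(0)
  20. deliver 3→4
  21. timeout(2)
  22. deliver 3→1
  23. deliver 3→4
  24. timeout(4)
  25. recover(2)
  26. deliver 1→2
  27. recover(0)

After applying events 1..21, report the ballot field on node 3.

[1] timeout(4) → N4(cand b9 [-])
[2] deliver 4→3 → N3(foll b9 [-])
[3] deliver 3→4 → ∅
[4] deliver 4→0 → N0(foll b9 [-])
[5] deliver 0→4 → N4(lead b9 [-])
[6] deliver 4→2 → N2(foll b9 [-])
[7] deliver 2→4 → ∅
[8] propose(4,'r') → ∅
[9] deliver 4→0 → N0(foll b9 [r])
[10] deliver 0→4 → ∅
[11] deliver 4→3 → N3(foll b9 [r])
[12] deliver 3→4 → N4(lead b9 [r])
[13] deliver 1→2 → ∅
[14] deliver 1→3 → ∅
[15] deliver 1→3 → ∅
[16] deliver 1→4 → ∅
[17] deliver 0→4 → ∅
[18] crash(2) → N2(✗foll b9 [-])
[19] crash(0) → N0(✗foll b9 [r])
[20] deliver 3→4 → ∅
[21] timeout(2) → ∅

9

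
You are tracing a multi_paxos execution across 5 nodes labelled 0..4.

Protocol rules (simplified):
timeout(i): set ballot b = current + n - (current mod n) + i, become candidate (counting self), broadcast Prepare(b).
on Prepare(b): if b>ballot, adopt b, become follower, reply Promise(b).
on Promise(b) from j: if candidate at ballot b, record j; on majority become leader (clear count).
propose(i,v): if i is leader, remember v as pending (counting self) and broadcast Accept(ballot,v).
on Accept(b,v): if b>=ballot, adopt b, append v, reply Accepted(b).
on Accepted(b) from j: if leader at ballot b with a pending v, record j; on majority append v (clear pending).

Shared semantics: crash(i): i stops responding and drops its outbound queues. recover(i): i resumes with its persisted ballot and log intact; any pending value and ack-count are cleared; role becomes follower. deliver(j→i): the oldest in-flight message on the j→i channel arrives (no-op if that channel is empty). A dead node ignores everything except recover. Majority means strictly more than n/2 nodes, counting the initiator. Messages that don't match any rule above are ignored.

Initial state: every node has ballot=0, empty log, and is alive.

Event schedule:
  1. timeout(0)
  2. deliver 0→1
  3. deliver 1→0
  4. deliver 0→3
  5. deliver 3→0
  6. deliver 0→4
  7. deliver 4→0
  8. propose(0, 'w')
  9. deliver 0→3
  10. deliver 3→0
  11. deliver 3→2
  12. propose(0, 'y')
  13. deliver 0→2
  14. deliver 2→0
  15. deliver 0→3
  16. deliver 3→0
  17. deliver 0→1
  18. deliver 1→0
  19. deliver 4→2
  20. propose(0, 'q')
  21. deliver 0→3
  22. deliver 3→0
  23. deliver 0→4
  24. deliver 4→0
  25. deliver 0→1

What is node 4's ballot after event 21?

[1] timeout(0) → N0(cand b5 [-])
[2] deliver 0→1 → N1(foll b5 [-])
[3] deliver 1→0 → ∅
[4] deliver 0→3 → N3(foll b5 [-])
[5] deliver 3→0 → N0(lead b5 [-])
[6] deliver 0→4 → N4(foll b5 [-])
[7] deliver 4→0 → ∅
[8] propose(0,'w') → ∅
[9] deliver 0→3 → N3(foll b5 [w])
[10] deliver 3→0 → ∅
[11] deliver 3→2 → ∅
[12] propose(0,'y') → ∅
[13] deliver 0→2 → N2(foll b5 [-])
[14] deliver 2→0 → ∅
[15] deliver 0→3 → N3(foll b5 [w,y])
[16] deliver 3→0 → ∅
[17] deliver 0→1 → N1(foll b5 [w])
[18] deliver 1→0 → N0(lead b5 [y])
[19] deliver 4→2 → ∅
[20] propose(0,'q') → ∅
[21] deliver 0→3 → N3(foll b5 [w,y,q])

5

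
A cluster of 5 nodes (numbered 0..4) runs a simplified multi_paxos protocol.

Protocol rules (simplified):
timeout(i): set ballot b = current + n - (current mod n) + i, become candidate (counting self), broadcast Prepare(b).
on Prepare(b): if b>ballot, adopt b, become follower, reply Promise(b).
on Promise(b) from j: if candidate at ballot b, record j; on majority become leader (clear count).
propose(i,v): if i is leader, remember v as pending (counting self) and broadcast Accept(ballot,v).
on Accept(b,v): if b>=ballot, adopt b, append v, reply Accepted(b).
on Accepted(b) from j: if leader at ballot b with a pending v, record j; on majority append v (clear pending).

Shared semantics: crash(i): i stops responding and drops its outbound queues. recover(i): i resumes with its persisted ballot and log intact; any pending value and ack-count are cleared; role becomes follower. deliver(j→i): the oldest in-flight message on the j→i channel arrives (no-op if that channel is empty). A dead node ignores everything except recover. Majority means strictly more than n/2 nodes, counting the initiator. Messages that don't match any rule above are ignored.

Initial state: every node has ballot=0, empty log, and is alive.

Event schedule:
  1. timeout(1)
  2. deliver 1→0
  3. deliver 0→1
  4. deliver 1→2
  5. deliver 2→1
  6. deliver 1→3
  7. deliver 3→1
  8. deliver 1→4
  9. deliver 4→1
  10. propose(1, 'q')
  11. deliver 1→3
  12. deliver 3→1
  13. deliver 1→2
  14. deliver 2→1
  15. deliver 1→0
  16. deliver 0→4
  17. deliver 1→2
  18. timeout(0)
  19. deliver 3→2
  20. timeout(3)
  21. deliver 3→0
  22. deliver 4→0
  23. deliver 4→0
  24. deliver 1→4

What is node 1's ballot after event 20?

6

e1 timeout(1): 1[cand,b=6,-]
e2 deliver 1→0: 0[foll,b=6,-]
e3 deliver 0→1: ·
e4 deliver 1→2: 2[foll,b=6,-]
e5 deliver 2→1: 1[lead,b=6,-]
e6 deliver 1→3: 3[foll,b=6,-]
e7 deliver 3→1: ·
e8 deliver 1→4: 4[foll,b=6,-]
e9 deliver 4→1: ·
e10 propose(1,'q'): ·
e11 deliver 1→3: 3[foll,b=6,q]
e12 deliver 3→1: ·
e13 deliver 1→2: 2[foll,b=6,q]
e14 deliver 2→1: 1[lead,b=6,q]
e15 deliver 1→0: 0[foll,b=6,q]
e16 deliver 0→4: ·
e17 deliver 1→2: ·
e18 timeout(0): 0[cand,b=10,q]
e19 deliver 3→2: ·
e20 timeout(3): 3[cand,b=13,q]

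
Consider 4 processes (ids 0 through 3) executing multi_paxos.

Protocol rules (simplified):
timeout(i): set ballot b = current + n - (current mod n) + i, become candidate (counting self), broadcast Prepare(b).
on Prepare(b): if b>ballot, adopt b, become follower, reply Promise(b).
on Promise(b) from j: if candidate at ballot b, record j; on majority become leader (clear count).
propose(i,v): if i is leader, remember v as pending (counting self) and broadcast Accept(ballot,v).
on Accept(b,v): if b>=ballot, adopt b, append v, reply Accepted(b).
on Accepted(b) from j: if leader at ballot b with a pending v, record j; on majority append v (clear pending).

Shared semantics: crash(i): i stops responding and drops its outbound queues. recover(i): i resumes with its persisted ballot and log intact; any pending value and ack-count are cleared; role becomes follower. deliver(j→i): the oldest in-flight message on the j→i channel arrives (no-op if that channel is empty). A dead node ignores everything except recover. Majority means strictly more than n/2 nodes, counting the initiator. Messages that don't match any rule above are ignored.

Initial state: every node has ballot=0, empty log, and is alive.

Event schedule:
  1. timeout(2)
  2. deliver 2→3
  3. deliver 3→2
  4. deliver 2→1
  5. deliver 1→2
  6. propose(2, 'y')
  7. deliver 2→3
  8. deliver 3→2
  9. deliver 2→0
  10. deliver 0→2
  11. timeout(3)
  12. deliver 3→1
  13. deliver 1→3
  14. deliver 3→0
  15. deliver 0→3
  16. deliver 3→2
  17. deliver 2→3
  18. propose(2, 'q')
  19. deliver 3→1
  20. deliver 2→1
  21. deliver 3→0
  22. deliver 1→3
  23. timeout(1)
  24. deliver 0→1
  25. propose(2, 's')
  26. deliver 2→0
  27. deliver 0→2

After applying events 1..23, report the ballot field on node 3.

11

[1] timeout(2) → N2(cand b6 [-])
[2] deliver 2→3 → N3(foll b6 [-])
[3] deliver 3→2 → ∅
[4] deliver 2→1 → N1(foll b6 [-])
[5] deliver 1→2 → N2(lead b6 [-])
[6] propose(2,'y') → ∅
[7] deliver 2→3 → N3(foll b6 [y])
[8] deliver 3→2 → ∅
[9] deliver 2→0 → N0(foll b6 [-])
[10] deliver 0→2 → ∅
[11] timeout(3) → N3(cand b11 [y])
[12] deliver 3→1 → N1(foll b11 [-])
[13] deliver 1→3 → ∅
[14] deliver 3→0 → N0(foll b11 [-])
[15] deliver 0→3 → N3(lead b11 [y])
[16] deliver 3→2 → N2(foll b11 [-])
[17] deliver 2→3 → ∅
[18] propose(2,'q') → ∅
[19] deliver 3→1 → ∅
[20] deliver 2→1 → ∅
[21] deliver 3→0 → ∅
[22] deliver 1→3 → ∅
[23] timeout(1) → N1(cand b13 [-])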